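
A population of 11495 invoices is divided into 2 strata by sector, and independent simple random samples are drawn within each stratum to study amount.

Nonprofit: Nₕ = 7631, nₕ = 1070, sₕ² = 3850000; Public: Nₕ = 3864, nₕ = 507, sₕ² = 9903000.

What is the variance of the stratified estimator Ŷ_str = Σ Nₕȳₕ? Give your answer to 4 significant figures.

Var(Ŷ_str) = Σₕ Nₕ²(1 − fₕ)sₕ²/nₕ.
Nonprofit: 7631²·(1 − 1070/7631)·3850000/1070 = 1.8014758 × 10^11.
Public: 3864²·(1 − 507/3864)·9903000/507 = 2.5336538 × 10^11.
Sum = 4.3351296 × 10^11.

4.335 × 10^11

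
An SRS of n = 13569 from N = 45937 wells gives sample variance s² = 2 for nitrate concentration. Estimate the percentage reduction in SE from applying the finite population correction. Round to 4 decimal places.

16.0585

f = n/N = 13569/45937 = 0.29538281.
SE_no-fpc = √(s²/n) = 0.012140626; SE_fpc = √((1−f)s²/n) = 0.010191021.
Ratio = √(1−f) = 0.83941479. Reduction = 100·(1 − 0.83941479) = 16.0585%.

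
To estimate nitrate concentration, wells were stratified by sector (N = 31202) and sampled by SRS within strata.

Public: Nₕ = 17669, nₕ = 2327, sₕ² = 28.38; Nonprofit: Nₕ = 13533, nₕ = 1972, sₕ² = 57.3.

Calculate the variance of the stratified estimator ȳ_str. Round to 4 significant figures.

0.008065

Var(ȳ_str) = Σₕ Wₕ²(1 − fₕ)sₕ²/nₕ with Wₕ = Nₕ/N, N = 31202.
Public: Wₕ = 0.56627780; term = 0.56627780²·(1 − 0.13169959)·28.38/2327 = 0.0033958234.
Nonprofit: Wₕ = 0.43372220; term = 0.43372220²·(1 − 0.14571787)·57.3/1972 = 0.004669521.
Sum = 0.0080653444.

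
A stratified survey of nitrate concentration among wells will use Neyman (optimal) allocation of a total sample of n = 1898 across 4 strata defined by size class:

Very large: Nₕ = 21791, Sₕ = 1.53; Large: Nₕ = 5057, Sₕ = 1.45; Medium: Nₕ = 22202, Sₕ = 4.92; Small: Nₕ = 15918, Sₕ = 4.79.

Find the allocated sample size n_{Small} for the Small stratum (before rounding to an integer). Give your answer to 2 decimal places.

639.91

Neyman allocation: nₕ = n·NₕSₕ / Σⱼ NⱼSⱼ.
Σ NⱼSⱼ = 21791·1.53 + 5057·1.45 + 22202·4.92 + 15918·4.79 = 226153.94.
n_{Small} = 1898·15918·4.79 / 226153.94 = 639.91.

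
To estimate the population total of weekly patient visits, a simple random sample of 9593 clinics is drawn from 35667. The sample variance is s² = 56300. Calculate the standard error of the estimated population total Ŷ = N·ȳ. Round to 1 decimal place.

Var(Ŷ) = N²·Var(ȳ) = N²·(1 − n/N)·s²/n.
f = 9593/35667 = 0.26896010; Var(ȳ) = 0.73103990·56300/9593 = 4.2903728.
Var(Ŷ) = 35667² · 4.2903728 = 5.4579329 × 10^9.
SE(Ŷ) = √(5.4579329 × 10^9) = 73877.8.

73877.8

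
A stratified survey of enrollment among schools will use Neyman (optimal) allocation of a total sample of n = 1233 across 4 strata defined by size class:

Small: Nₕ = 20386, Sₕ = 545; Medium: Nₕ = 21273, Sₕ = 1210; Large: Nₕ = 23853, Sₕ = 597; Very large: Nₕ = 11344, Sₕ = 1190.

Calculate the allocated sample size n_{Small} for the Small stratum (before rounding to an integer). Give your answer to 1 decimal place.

Neyman allocation: nₕ = n·NₕSₕ / Σⱼ NⱼSⱼ.
Σ NⱼSⱼ = 20386·545 + 21273·1210 + 23853·597 + 11344·1190 = 6.4590301 × 10^7.
n_{Small} = 1233·20386·545 / (6.4590301 × 10^7) = 212.1.

212.1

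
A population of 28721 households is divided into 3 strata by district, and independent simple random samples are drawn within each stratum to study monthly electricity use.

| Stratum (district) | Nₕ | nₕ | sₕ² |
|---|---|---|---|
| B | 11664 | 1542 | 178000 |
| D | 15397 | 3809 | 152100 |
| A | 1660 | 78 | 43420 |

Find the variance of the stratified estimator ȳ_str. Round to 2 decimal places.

26.93

Var(ȳ_str) = Σₕ Wₕ²(1 − fₕ)sₕ²/nₕ with Wₕ = Nₕ/N, N = 28721.
B: Wₕ = 0.40611399; term = 0.40611399²·(1 − 0.13220165)·178000/1542 = 16.521534.
D: Wₕ = 0.53608858; term = 0.53608858²·(1 − 0.24738585)·152100/3809 = 8.637016.
A: Wₕ = 0.05779743; term = 0.05779743²·(1 − 0.04698795)·43420/78 = 1.7721916.
Sum = 26.930742.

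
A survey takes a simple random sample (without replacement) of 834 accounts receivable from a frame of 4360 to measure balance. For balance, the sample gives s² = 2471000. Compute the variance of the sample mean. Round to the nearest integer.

2396

Under SRS without replacement, Var(ȳ) = (1 − f)·s²/n with f = n/N = 834/4360 = 0.19128440.
Var(ȳ) = (1 − 0.19128440)·2471000/834 = 0.80871560·2962.8297 = 2396.0866.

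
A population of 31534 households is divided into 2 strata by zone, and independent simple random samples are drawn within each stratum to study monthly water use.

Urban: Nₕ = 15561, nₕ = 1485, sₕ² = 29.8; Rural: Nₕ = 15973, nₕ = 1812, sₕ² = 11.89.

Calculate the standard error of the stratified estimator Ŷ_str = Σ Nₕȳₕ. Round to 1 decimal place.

Var(Ŷ_str) = Σₕ Nₕ²(1 − fₕ)sₕ²/nₕ.
Urban: 15561²·(1 − 1485/15561)·29.8/1485 = 4.3954827 × 10^6.
Rural: 15973²·(1 − 1812/15973)·11.89/1812 = 1.4842398 × 10^6.
Sum = 5.8797225 × 10^6.
SE = √(5.8797225 × 10^6) = 2424.8.

2424.8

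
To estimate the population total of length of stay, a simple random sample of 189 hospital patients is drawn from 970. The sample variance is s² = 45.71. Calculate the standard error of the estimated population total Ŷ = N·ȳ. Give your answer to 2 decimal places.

Var(Ŷ) = N²·Var(ȳ) = N²·(1 − n/N)·s²/n.
f = 189/970 = 0.19484536; Var(ȳ) = 0.80515464·45.71/189 = 0.19472814.
Var(Ŷ) = 970² · 0.19472814 = 183219.71.
SE(Ŷ) = √(183219.71) = 428.04.

428.04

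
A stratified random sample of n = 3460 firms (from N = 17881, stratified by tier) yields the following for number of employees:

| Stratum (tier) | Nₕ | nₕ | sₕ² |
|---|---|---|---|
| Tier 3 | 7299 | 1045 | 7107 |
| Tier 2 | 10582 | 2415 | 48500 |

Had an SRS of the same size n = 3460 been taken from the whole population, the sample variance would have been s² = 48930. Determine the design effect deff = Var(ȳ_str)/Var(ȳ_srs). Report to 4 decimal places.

Var(ȳ_str) = Σ Wₕ²(1−fₕ)sₕ²/nₕ with Wₕ = Nₕ/17881:
  Tier 3: (7299/17881)²·(1−1045/7299)·7107/1045 = 0.97097413
  Tier 2: (10582/17881)²·(1−2415/10582)·48500/2415 = 5.4283934
  → Var(ȳ_str) = 6.3993675.
Var(ȳ_srs) = (1 − 3460/17881)·48930/3460 = 11.405194.
deff = 6.3993675 / 11.405194 = 0.5611.

0.5611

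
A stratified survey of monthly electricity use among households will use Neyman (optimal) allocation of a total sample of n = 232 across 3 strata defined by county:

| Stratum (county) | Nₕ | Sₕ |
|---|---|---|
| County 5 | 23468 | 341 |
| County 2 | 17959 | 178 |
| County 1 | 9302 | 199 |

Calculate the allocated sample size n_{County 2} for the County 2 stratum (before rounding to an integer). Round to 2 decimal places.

Neyman allocation: nₕ = n·NₕSₕ / Σⱼ NⱼSⱼ.
Σ NⱼSⱼ = 23468·341 + 17959·178 + 9302·199 = 1.3050388 × 10^7.
n_{County 2} = 232·17959·178 / (1.3050388 × 10^7) = 56.83.

56.83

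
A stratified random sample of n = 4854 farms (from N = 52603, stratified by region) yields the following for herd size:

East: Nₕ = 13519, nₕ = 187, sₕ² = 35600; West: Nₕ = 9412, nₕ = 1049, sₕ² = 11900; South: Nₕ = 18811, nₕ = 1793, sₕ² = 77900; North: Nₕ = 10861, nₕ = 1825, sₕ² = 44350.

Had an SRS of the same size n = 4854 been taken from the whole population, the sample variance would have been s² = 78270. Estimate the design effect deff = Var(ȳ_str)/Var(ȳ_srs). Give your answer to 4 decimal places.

Var(ȳ_str) = Σ Wₕ²(1−fₕ)sₕ²/nₕ with Wₕ = Nₕ/52603:
  East: (13519/52603)²·(1−187/13519)·35600/187 = 12.400159
  West: (9412/52603)²·(1−1049/9412)·11900/1049 = 0.32269665
  South: (18811/52603)²·(1−1793/18811)·77900/1793 = 5.0263942
  North: (10861/52603)²·(1−1825/10861)·44350/1825 = 0.86189779
  → Var(ȳ_str) = 18.611148.
Var(ȳ_srs) = (1 − 4854/52603)·78270/4854 = 14.636908.
deff = 18.611148 / 14.636908 = 1.2715.

1.2715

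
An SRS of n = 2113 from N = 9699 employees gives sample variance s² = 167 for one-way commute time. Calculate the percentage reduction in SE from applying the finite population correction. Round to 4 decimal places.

11.5612

f = n/N = 2113/9699 = 0.21785751.
SE_no-fpc = √(s²/n) = 0.28113084; SE_fpc = √((1−f)s²/n) = 0.2486288.
Ratio = √(1−f) = 0.88438820. Reduction = 100·(1 − 0.88438820) = 11.5612%.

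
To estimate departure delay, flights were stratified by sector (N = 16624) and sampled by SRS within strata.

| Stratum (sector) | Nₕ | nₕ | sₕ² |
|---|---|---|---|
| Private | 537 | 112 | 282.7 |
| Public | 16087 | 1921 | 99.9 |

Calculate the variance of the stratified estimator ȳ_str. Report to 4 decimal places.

Var(ȳ_str) = Σₕ Wₕ²(1 − fₕ)sₕ²/nₕ with Wₕ = Nₕ/N, N = 16624.
Private: Wₕ = 0.03230269; term = 0.03230269²·(1 − 0.20856611)·282.7/112 = 0.0020844906.
Public: Wₕ = 0.96769731; term = 0.96769731²·(1 − 0.11941319)·99.9/1921 = 0.042883415.
Sum = 0.044967906.

0.0450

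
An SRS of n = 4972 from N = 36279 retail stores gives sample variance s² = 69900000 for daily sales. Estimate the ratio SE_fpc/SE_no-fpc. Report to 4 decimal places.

0.9290

f = n/N = 4972/36279 = 0.13704898.
SE_no-fpc = √(s²/n) = 118.56951; SE_fpc = √((1−f)s²/n) = 110.14533.
Ratio = √(1−f) = 0.92895157.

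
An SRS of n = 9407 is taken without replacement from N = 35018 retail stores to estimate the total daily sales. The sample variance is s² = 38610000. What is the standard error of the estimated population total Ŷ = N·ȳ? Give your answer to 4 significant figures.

Var(Ŷ) = N²·Var(ȳ) = N²·(1 − n/N)·s²/n.
f = 9407/35018 = 0.26863327; Var(ȳ) = 0.73136673·38610000/9407 = 3001.8145.
Var(Ŷ) = 35018² · 3001.8145 = 3.681006 × 10^12.
SE(Ŷ) = √(3.681006 × 10^12) = 1.919 × 10^6.

1.919 × 10^6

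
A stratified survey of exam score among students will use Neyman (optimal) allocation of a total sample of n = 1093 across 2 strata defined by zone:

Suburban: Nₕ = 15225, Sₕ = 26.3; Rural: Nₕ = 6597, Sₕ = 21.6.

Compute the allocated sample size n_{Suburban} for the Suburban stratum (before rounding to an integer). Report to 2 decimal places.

Neyman allocation: nₕ = n·NₕSₕ / Σⱼ NⱼSⱼ.
Σ NⱼSⱼ = 15225·26.3 + 6597·21.6 = 542912.7.
n_{Suburban} = 1093·15225·26.3 / 542912.7 = 806.13.

806.13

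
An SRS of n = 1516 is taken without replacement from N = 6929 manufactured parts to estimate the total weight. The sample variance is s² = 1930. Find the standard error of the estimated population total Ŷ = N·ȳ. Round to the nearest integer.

6910

Var(Ŷ) = N²·Var(ȳ) = N²·(1 − n/N)·s²/n.
f = 1516/6929 = 0.21879059; Var(ȳ) = 0.78120941·1930/1516 = 0.9945476.
Var(Ŷ) = 6929² · 0.9945476 = 4.7749266 × 10^7.
SE(Ŷ) = √(4.7749266 × 10^7) = 6910.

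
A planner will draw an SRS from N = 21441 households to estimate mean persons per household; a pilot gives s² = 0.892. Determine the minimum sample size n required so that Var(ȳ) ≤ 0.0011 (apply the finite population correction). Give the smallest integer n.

Without fpc, n₀ = s²/D = 0.892/0.0011 = 810.9091.
With fpc, (1 − n/N)·s²/n ≤ D requires n ≥ n₀/(1 + n₀/N) = 810.9091/(1 + 810.9091/21441) = 781.3578.
Rounding up, n = 782.

782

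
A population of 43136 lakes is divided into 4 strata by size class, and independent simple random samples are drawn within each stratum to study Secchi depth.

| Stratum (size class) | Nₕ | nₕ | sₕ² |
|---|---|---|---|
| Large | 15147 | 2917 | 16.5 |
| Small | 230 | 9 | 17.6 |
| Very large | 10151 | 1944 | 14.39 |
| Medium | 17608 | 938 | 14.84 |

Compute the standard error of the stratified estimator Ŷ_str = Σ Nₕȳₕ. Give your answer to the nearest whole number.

Var(Ŷ_str) = Σₕ Nₕ²(1 − fₕ)sₕ²/nₕ.
Large: 15147²·(1 − 2917/15147)·16.5/2917 = 1.0478536 × 10^6.
Small: 230²·(1 − 9/230)·17.6/9 = 99400.889.
Very large: 10151²·(1 − 1944/10151)·14.39/1944 = 616677.06.
Medium: 17608²·(1 − 938/17608)·14.84/938 = 4.6438341 × 10^6.
Sum = 6.4077656 × 10^6.
SE = √(6.4077656 × 10^6) = 2531.

2531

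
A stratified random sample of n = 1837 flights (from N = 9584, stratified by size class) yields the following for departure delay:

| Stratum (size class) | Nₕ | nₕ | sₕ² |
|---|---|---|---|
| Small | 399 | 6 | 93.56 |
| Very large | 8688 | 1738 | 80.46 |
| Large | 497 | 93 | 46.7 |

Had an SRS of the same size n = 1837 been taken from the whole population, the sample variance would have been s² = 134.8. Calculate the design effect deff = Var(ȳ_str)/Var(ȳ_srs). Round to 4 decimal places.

0.9804

Var(ȳ_str) = Σ Wₕ²(1−fₕ)sₕ²/nₕ with Wₕ = Nₕ/9584:
  Small: (399/9584)²·(1−6/399)·93.56/6 = 0.026620168
  Very large: (8688/9584)²·(1−1738/8688)·80.46/1738 = 0.030432755
  Large: (497/9584)²·(1−93/497)·46.7/93 = 0.0010976859
  → Var(ȳ_str) = 0.058150609.
Var(ȳ_srs) = (1 − 1837/9584)·134.8/1837 = 0.059315403.
deff = 0.058150609 / 0.059315403 = 0.9804.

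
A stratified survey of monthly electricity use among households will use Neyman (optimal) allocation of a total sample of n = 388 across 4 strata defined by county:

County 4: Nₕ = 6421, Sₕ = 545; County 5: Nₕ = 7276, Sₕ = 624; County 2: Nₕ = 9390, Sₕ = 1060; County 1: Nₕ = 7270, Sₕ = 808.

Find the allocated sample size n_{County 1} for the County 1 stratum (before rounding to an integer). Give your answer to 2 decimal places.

Neyman allocation: nₕ = n·NₕSₕ / Σⱼ NⱼSⱼ.
Σ NⱼSⱼ = 6421·545 + 7276·624 + 9390·1060 + 7270·808 = 2.3867229 × 10^7.
n_{County 1} = 388·7270·808 / (2.3867229 × 10^7) = 95.49.

95.49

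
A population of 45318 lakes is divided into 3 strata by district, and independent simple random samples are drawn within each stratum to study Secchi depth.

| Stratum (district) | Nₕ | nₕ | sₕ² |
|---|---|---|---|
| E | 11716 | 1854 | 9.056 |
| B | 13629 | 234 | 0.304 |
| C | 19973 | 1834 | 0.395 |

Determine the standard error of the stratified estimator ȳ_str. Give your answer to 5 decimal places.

Var(ȳ_str) = Σₕ Wₕ²(1 − fₕ)sₕ²/nₕ with Wₕ = Nₕ/N, N = 45318.
E: Wₕ = 0.25852862; term = 0.25852862²·(1 − 0.15824513)·9.056/1854 = 2.7480813 × 10^-4.
B: Wₕ = 0.30074143; term = 0.30074143²·(1 − 0.01716927)·0.304/234 = 1.1548431 × 10^-4.
C: Wₕ = 0.44072995; term = 0.44072995²·(1 − 0.09182396)·0.395/1834 = 3.7993818 × 10^-5.
Sum = 4.2828626 × 10^-4.
SE = √(4.2828626 × 10^-4) = 0.02070.

0.02070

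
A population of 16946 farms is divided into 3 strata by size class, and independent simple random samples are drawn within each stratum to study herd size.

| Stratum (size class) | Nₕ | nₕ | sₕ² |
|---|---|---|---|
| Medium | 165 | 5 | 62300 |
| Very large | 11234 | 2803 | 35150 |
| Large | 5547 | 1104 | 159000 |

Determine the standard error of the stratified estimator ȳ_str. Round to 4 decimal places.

4.2002

Var(ȳ_str) = Σₕ Wₕ²(1 − fₕ)sₕ²/nₕ with Wₕ = Nₕ/N, N = 16946.
Medium: Wₕ = 0.00973681; term = 0.00973681²·(1 − 0.03030303)·62300/5 = 1.1454801.
Very large: Wₕ = 0.66292930; term = 0.66292930²·(1 − 0.24951041)·35150/2803 = 4.1360077.
Large: Wₕ = 0.32733388; term = 0.32733388²·(1 − 0.19902650)·159000/1104 = 12.360275.
Sum = 17.641763.
SE = √(17.641763) = 4.2002.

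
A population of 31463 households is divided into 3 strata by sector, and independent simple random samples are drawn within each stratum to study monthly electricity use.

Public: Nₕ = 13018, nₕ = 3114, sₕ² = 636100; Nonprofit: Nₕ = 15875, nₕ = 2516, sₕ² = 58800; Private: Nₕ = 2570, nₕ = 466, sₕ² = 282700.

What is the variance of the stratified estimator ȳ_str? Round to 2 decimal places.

Var(ȳ_str) = Σₕ Wₕ²(1 − fₕ)sₕ²/nₕ with Wₕ = Nₕ/N, N = 31463.
Public: Wₕ = 0.41375584; term = 0.41375584²·(1 − 0.23920725)·636100/3114 = 26.604887.
Nonprofit: Wₕ = 0.50456091; term = 0.50456091²·(1 − 0.15848819)·58800/2516 = 5.0067293.
Private: Wₕ = 0.08168325; term = 0.08168325²·(1 − 0.18132296)·282700/466 = 3.3137405.
Sum = 34.925357.

34.93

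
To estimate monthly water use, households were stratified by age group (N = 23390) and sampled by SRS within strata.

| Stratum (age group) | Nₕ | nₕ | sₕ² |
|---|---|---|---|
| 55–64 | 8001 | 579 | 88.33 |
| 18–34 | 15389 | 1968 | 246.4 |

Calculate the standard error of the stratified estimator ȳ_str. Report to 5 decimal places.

0.25264

Var(ȳ_str) = Σₕ Wₕ²(1 − fₕ)sₕ²/nₕ with Wₕ = Nₕ/N, N = 23390.
55–64: Wₕ = 0.34206926; term = 0.34206926²·(1 − 0.07236595)·88.33/579 = 0.016559013.
18–34: Wₕ = 0.65793074; term = 0.65793074²·(1 − 0.12788355)·246.4/1968 = 0.047266173.
Sum = 0.063825186.
SE = √(0.063825186) = 0.25264.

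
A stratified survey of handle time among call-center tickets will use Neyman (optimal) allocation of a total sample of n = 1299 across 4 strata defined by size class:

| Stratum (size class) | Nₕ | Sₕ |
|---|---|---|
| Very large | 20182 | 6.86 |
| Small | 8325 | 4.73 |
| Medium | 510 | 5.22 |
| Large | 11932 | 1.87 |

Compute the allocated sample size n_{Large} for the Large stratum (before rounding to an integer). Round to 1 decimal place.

Neyman allocation: nₕ = n·NₕSₕ / Σⱼ NⱼSⱼ.
Σ NⱼSⱼ = 20182·6.86 + 8325·4.73 + 510·5.22 + 11932·1.87 = 202800.81.
n_{Large} = 1299·11932·1.87 / 202800.81 = 142.9.

142.9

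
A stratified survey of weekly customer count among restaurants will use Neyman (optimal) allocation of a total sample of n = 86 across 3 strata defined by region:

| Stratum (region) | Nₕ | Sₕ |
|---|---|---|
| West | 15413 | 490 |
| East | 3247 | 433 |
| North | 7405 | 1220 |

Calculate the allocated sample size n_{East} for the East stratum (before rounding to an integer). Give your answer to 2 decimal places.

Neyman allocation: nₕ = n·NₕSₕ / Σⱼ NⱼSⱼ.
Σ NⱼSⱼ = 15413·490 + 3247·433 + 7405·1220 = 1.7992421 × 10^7.
n_{East} = 86·3247·433 / (1.7992421 × 10^7) = 6.72.

6.72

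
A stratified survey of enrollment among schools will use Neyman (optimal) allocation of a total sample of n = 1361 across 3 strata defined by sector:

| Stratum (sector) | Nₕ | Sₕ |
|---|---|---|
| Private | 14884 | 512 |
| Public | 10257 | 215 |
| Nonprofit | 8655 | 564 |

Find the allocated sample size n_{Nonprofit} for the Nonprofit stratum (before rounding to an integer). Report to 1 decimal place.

Neyman allocation: nₕ = n·NₕSₕ / Σⱼ NⱼSⱼ.
Σ NⱼSⱼ = 14884·512 + 10257·215 + 8655·564 = 1.4707283 × 10^7.
n_{Nonprofit} = 1361·8655·564 / (1.4707283 × 10^7) = 451.7.

451.7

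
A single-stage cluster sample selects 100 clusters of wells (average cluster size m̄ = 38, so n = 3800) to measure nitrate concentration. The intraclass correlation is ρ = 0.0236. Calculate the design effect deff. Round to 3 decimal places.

deff = 1 + (38 − 1)·0.0236 = 1 + 0.8732 = 1.8732.

1.873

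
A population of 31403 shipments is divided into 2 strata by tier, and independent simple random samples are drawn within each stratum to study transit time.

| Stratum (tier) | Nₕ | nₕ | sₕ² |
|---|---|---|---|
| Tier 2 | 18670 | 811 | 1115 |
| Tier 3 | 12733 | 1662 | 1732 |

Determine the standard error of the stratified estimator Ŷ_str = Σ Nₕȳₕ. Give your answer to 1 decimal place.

24603.2

Var(Ŷ_str) = Σₕ Nₕ²(1 − fₕ)sₕ²/nₕ.
Tier 2: 18670²·(1 − 811/18670)·1115/811 = 4.5841146 × 10^8.
Tier 3: 12733²·(1 − 1662/12733)·1732/1662 = 1.4690428 × 10^8.
Sum = 6.0531574 × 10^8.
SE = √(6.0531574 × 10^8) = 24603.2.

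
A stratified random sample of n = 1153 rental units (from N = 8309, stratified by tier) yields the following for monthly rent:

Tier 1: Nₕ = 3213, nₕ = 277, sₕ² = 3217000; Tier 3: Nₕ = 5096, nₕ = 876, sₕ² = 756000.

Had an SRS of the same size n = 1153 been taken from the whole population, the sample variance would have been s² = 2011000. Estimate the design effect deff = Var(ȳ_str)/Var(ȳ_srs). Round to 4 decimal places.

1.2354

Var(ȳ_str) = Σ Wₕ²(1−fₕ)sₕ²/nₕ with Wₕ = Nₕ/8309:
  Tier 1: (3213/8309)²·(1−277/3213)·3217000/277 = 1586.8671
  Tier 3: (5096/8309)²·(1−876/5096)·756000/876 = 268.82029
  → Var(ȳ_str) = 1855.6874.
Var(ȳ_srs) = (1 − 1153/8309)·2011000/1153 = 1502.119.
deff = 1855.6874 / 1502.119 = 1.2354.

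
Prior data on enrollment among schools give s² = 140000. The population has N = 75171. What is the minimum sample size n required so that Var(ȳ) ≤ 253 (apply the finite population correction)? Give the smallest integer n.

Without fpc, n₀ = s²/D = 140000/253 = 553.3597.
With fpc, (1 − n/N)·s²/n ≤ D requires n ≥ n₀/(1 + n₀/N) = 553.3597/(1 + 553.3597/75171) = 549.3160.
Rounding up, n = 550.

550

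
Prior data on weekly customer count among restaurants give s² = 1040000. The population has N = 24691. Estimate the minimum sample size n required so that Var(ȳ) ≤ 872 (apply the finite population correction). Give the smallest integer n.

Without fpc, n₀ = s²/D = 1040000/872 = 1192.6606.
With fpc, (1 − n/N)·s²/n ≤ D requires n ≥ n₀/(1 + n₀/N) = 1192.6606/(1 + 1192.6606/24691) = 1137.7055.
Rounding up, n = 1138.

1138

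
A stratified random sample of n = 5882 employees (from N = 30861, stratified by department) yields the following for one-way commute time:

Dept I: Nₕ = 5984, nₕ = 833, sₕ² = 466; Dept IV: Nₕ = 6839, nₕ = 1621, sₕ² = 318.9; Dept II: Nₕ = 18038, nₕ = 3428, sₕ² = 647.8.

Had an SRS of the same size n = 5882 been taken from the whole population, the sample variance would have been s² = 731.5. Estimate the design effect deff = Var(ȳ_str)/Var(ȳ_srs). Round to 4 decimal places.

0.7726

Var(ȳ_str) = Σ Wₕ²(1−fₕ)sₕ²/nₕ with Wₕ = Nₕ/30861:
  Dept I: (5984/30861)²·(1−833/5984)·466/833 = 0.018105231
  Dept IV: (6839/30861)²·(1−1621/6839)·318.9/1621 = 0.0073713697
  Dept II: (18038/30861)²·(1−3428/18038)·647.8/3428 = 0.052290012
  → Var(ȳ_str) = 0.077766613.
Var(ȳ_srs) = (1 − 5882/30861)·731.5/5882 = 0.10065941.
deff = 0.077766613 / 0.10065941 = 0.7726.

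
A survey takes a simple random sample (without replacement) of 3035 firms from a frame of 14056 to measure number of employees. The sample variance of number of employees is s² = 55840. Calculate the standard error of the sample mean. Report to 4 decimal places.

3.7982

Under SRS without replacement, Var(ȳ) = (1 − f)·s²/n with f = n/N = 3035/14056 = 0.21592203.
Var(ȳ) = (1 − 0.21592203)·55840/3035 = 0.78407797·18.398682 = 14.426001.
SE(ȳ) = √(14.426001) = 3.7982.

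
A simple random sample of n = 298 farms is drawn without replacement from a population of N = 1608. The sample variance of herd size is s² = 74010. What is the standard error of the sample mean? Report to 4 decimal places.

Under SRS without replacement, Var(ȳ) = (1 − f)·s²/n with f = n/N = 298/1608 = 0.18532338.
Var(ȳ) = (1 − 0.18532338)·74010/298 = 0.81467662·248.3557 = 202.32959.
SE(ȳ) = √(202.32959) = 14.2243.

14.2243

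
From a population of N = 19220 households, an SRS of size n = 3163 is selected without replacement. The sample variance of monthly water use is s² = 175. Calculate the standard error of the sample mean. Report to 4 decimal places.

Under SRS without replacement, Var(ȳ) = (1 − f)·s²/n with f = n/N = 3163/19220 = 0.16456816.
Var(ȳ) = (1 − 0.16456816)·175/3163 = 0.83543184·0.055327221 = 0.046222122.
SE(ȳ) = √(0.046222122) = 0.2150.

0.2150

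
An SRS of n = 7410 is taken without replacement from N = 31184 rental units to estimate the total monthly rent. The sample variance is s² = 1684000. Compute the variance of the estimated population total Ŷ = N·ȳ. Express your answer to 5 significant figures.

1.6848 × 10^11

Var(Ŷ) = N²·Var(ȳ) = N²·(1 − n/N)·s²/n.
f = 7410/31184 = 0.23762186; Var(ȳ) = 0.76237814·1684000/7410 = 173.25841.
Var(Ŷ) = 31184² · 173.25841 = 1.6848373 × 10^11.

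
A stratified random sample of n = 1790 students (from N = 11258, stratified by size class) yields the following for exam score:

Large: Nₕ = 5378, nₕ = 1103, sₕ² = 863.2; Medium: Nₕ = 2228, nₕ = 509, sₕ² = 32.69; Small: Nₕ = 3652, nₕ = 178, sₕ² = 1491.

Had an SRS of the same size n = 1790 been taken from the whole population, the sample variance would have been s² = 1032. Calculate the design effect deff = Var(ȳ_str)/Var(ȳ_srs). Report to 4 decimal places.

Var(ȳ_str) = Σ Wₕ²(1−fₕ)sₕ²/nₕ with Wₕ = Nₕ/11258:
  Large: (5378/11258)²·(1−1103/5378)·863.2/1103 = 0.14196142
  Medium: (2228/11258)²·(1−509/2228)·32.69/509 = 0.0019407327
  Small: (3652/11258)²·(1−178/3652)·1491/178 = 0.83848585
  → Var(ȳ_str) = 0.982388.
Var(ȳ_srs) = (1 − 1790/11258)·1032/1790 = 0.48486817.
deff = 0.982388 / 0.48486817 = 2.0261.

2.0261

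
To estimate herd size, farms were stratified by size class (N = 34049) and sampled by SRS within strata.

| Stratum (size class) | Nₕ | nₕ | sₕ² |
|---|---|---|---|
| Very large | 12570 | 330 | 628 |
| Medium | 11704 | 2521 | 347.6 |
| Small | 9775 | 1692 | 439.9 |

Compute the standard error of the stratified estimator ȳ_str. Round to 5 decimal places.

0.53203

Var(ȳ_str) = Σₕ Wₕ²(1 − fₕ)sₕ²/nₕ with Wₕ = Nₕ/N, N = 34049.
Very large: Wₕ = 0.36917384; term = 0.36917384²·(1 − 0.02625298)·628/330 = 0.25255367.
Medium: Wₕ = 0.34373990; term = 0.34373990²·(1 − 0.21539645)·347.6/2521 = 0.012782538.
Small: Wₕ = 0.28708626; term = 0.28708626²·(1 − 0.17309463)·439.9/1692 = 0.017718797.
Sum = 0.28305501.
SE = √(0.28305501) = 0.53203.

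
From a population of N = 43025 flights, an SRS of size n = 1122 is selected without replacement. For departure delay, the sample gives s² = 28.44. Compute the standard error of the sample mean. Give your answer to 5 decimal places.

0.15712

Under SRS without replacement, Var(ȳ) = (1 − f)·s²/n with f = n/N = 1122/43025 = 0.02607786.
Var(ȳ) = (1 − 0.02607786)·28.44/1122 = 0.97392214·0.025347594 = 0.024686583.
SE(ȳ) = √(0.024686583) = 0.15712.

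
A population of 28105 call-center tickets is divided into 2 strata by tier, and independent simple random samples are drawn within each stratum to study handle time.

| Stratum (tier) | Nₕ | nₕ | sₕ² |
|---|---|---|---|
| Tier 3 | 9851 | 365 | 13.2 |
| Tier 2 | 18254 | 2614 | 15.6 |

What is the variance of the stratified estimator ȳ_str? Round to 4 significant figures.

Var(ȳ_str) = Σₕ Wₕ²(1 − fₕ)sₕ²/nₕ with Wₕ = Nₕ/N, N = 28105.
Tier 3: Wₕ = 0.35050703; term = 0.35050703²·(1 − 0.03705208)·13.2/365 = 0.00427836.
Tier 2: Wₕ = 0.64949297; term = 0.64949297²·(1 − 0.14320149)·15.6/2614 = 0.0021569825.
Sum = 0.0064353425.

0.006435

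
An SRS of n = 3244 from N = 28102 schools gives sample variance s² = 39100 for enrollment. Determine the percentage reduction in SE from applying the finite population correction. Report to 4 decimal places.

f = n/N = 3244/28102 = 0.11543662.
SE_no-fpc = √(s²/n) = 3.4717461; SE_fpc = √((1−f)s²/n) = 3.2652199.
Ratio = √(1−f) = 0.94051229. Reduction = 100·(1 − 0.94051229) = 5.9488%.

5.9488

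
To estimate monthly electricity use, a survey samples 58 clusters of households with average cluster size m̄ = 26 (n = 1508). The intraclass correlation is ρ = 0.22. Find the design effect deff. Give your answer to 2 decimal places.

6.50

deff = 1 + (26 − 1)·0.22 = 1 + 5.5 = 6.5.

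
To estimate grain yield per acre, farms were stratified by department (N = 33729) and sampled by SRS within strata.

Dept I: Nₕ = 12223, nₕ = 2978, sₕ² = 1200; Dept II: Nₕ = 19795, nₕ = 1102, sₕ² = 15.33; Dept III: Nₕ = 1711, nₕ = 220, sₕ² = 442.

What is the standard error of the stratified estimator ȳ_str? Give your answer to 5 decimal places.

Var(ȳ_str) = Σₕ Wₕ²(1 − fₕ)sₕ²/nₕ with Wₕ = Nₕ/N, N = 33729.
Dept I: Wₕ = 0.36238845; term = 0.36238845²·(1 − 0.24363904)·1200/2978 = 0.040025277.
Dept II: Wₕ = 0.58688369; term = 0.58688369²·(1 − 0.05567062)·15.33/1102 = 0.0045246828.
Dept III: Wₕ = 0.05072786; term = 0.05072786²·(1 − 0.12857978)·442/220 = 0.0045052647.
Sum = 0.049055225.
SE = √(0.049055225) = 0.22148.

0.22148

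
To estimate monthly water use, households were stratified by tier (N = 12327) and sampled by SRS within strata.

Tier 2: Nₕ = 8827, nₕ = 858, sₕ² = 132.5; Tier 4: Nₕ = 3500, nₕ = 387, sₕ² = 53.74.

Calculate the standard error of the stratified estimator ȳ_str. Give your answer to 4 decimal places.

Var(ȳ_str) = Σₕ Wₕ²(1 − fₕ)sₕ²/nₕ with Wₕ = Nₕ/N, N = 12327.
Tier 2: Wₕ = 0.71607041; term = 0.71607041²·(1 − 0.09720177)·132.5/858 = 0.071487606.
Tier 4: Wₕ = 0.28392959; term = 0.28392959²·(1 − 0.11057143)·53.74/387 = 0.0099567836.
Sum = 0.08144439.
SE = √(0.08144439) = 0.2854.

0.2854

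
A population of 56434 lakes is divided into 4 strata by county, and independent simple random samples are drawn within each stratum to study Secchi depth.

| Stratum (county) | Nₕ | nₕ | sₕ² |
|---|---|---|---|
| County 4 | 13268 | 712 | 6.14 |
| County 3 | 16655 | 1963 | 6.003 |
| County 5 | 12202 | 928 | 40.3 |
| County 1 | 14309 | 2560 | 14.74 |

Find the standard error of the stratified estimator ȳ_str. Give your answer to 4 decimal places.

0.0535

Var(ȳ_str) = Σₕ Wₕ²(1 − fₕ)sₕ²/nₕ with Wₕ = Nₕ/N, N = 56434.
County 4: Wₕ = 0.23510650; term = 0.23510650²·(1 − 0.05366295)·6.14/712 = 4.5109029 × 10^-4.
County 3: Wₕ = 0.29512351; term = 0.29512351²·(1 − 0.11786250)·6.003/1963 = 2.3495892 × 10^-4.
County 5: Wₕ = 0.21621717; term = 0.21621717²·(1 − 0.07605311)·40.3/928 = 0.001875791.
County 1: Wₕ = 0.25355282; term = 0.25355282²·(1 − 0.17890838)·14.74/2560 = 3.0393873 × 10^-4.
Sum = 0.0028657789.
SE = √(0.0028657789) = 0.0535.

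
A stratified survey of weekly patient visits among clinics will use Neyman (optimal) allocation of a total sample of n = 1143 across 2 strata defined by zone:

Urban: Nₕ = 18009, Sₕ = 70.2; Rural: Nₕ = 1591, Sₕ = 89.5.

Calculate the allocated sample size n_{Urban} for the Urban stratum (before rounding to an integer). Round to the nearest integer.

1027

Neyman allocation: nₕ = n·NₕSₕ / Σⱼ NⱼSⱼ.
Σ NⱼSⱼ = 18009·70.2 + 1591·89.5 = 1.4066263 × 10^6.
n_{Urban} = 1143·18009·70.2 / (1.4066263 × 10^6) = 1027.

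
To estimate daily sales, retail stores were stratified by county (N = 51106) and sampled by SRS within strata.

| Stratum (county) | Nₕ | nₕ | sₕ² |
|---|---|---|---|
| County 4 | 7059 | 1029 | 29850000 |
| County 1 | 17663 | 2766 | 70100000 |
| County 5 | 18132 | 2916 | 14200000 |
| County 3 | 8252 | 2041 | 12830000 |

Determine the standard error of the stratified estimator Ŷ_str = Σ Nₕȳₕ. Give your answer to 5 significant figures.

3.0934 × 10^6

Var(Ŷ_str) = Σₕ Nₕ²(1 − fₕ)sₕ²/nₕ.
County 4: 7059²·(1 − 1029/7059)·29850000/1029 = 1.2347796 × 10^12.
County 1: 17663²·(1 − 2766/17663)·70100000/2766 = 6.6685149 × 10^12.
County 5: 18132²·(1 − 2916/18132)·14200000/2916 = 1.343529 × 10^12.
County 3: 8252²·(1 − 2041/8252)·12830000/2041 = 3.2218432 × 10^11.
Sum = 9.5690078 × 10^12.
SE = √(9.5690078 × 10^12) = 3.0934 × 10^6.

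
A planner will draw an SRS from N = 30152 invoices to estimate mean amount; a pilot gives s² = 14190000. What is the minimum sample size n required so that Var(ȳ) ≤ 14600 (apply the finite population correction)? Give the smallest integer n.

Without fpc, n₀ = s²/D = 14190000/14600 = 971.9178.
With fpc, (1 − n/N)·s²/n ≤ D requires n ≥ n₀/(1 + n₀/N) = 971.9178/(1 + 971.9178/30152) = 941.5674.
Rounding up, n = 942.

942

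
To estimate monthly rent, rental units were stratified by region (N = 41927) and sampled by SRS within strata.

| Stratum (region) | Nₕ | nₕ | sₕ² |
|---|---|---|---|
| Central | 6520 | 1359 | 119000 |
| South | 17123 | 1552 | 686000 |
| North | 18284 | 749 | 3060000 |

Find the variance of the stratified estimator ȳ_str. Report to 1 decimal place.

813.8

Var(ȳ_str) = Σₕ Wₕ²(1 − fₕ)sₕ²/nₕ with Wₕ = Nₕ/N, N = 41927.
Central: Wₕ = 0.15550838; term = 0.15550838²·(1 − 0.20843558)·119000/1359 = 1.6761828.
South: Wₕ = 0.40840031; term = 0.40840031²·(1 − 0.09063832)·686000/1552 = 67.041108.
North: Wₕ = 0.43609130; term = 0.43609130²·(1 − 0.04096478)·3060000/749 = 745.12479.
Sum = 813.84208.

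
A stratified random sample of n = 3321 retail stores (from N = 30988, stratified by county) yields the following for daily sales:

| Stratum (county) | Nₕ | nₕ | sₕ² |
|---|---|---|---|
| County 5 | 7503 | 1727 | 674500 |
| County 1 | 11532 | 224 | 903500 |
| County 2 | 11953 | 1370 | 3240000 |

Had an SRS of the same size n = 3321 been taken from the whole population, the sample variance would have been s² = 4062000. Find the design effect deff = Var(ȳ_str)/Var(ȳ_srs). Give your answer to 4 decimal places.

0.8030

Var(ȳ_str) = Σ Wₕ²(1−fₕ)sₕ²/nₕ with Wₕ = Nₕ/30988:
  County 5: (7503/30988)²·(1−1727/7503)·674500/1727 = 17.626442
  County 1: (11532/30988)²·(1−224/11532)·903500/224 = 547.75138
  County 2: (11953/30988)²·(1−1370/11953)·3240000/1370 = 311.54663
  → Var(ȳ_str) = 876.92445.
Var(ȳ_srs) = (1 − 3321/30988)·4062000/3321 = 1092.0426.
deff = 876.92445 / 1092.0426 = 0.8030.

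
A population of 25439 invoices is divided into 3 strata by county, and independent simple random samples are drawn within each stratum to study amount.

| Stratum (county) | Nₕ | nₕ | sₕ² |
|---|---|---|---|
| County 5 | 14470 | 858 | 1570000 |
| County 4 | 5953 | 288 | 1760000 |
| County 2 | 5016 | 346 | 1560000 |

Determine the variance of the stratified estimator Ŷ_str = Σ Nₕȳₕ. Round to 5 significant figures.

6.7212 × 10^11

Var(Ŷ_str) = Σₕ Nₕ²(1 − fₕ)sₕ²/nₕ.
County 5: 14470²·(1 − 858/14470)·1570000/858 = 3.6041498 × 10^11.
County 4: 5953²·(1 − 288/5953)·1760000/288 = 2.0608955 × 10^11.
County 2: 5016²·(1 − 346/5016)·1560000/346 = 1.0561434 × 10^11.
Sum = 6.7211887 × 10^11.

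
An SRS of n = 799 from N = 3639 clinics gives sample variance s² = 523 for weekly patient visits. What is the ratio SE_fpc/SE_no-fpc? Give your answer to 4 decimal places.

0.8834

f = n/N = 799/3639 = 0.21956581.
SE_no-fpc = √(s²/n) = 0.8090539; SE_fpc = √((1−f)s²/n) = 0.7147359.
Ratio = √(1−f) = 0.88342186.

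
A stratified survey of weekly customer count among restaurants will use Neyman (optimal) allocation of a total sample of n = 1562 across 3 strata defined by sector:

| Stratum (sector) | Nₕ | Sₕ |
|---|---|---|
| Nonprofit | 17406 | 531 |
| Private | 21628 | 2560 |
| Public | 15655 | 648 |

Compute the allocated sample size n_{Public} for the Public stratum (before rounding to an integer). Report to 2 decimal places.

211.97

Neyman allocation: nₕ = n·NₕSₕ / Σⱼ NⱼSⱼ.
Σ NⱼSⱼ = 17406·531 + 21628·2560 + 15655·648 = 7.4754706 × 10^7.
n_{Public} = 1562·15655·648 / (7.4754706 × 10^7) = 211.97.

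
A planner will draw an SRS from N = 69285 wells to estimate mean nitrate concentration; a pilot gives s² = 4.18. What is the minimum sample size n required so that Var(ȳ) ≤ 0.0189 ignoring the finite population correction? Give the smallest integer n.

222

Without fpc, n₀ = s²/D = 4.18/0.0189 = 221.1640.
Rounding up, n = 222.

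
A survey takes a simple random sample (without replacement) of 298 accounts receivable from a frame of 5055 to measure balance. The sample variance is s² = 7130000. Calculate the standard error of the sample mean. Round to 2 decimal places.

Under SRS without replacement, Var(ȳ) = (1 − f)·s²/n with f = n/N = 298/5055 = 0.05895153.
Var(ȳ) = (1 − 0.05895153)·7130000/298 = 0.94104847·23926.174 = 22515.69.
SE(ȳ) = √(22515.69) = 150.05.

150.05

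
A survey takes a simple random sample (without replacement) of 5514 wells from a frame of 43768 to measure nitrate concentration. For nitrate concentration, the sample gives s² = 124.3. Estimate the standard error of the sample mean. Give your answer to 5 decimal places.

0.14037

Under SRS without replacement, Var(ȳ) = (1 − f)·s²/n with f = n/N = 5514/43768 = 0.12598245.
Var(ȳ) = (1 − 0.12598245)·124.3/5514 = 0.87401755·0.022542619 = 0.019702644.
SE(ȳ) = √(0.019702644) = 0.14037.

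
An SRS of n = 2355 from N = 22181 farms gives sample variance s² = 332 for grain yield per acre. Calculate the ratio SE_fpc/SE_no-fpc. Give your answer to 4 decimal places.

f = n/N = 2355/22181 = 0.10617195.
SE_no-fpc = √(s²/n) = 0.37546857; SE_fpc = √((1−f)s²/n) = 0.3549773.
Ratio = √(1−f) = 0.94542480.

0.9454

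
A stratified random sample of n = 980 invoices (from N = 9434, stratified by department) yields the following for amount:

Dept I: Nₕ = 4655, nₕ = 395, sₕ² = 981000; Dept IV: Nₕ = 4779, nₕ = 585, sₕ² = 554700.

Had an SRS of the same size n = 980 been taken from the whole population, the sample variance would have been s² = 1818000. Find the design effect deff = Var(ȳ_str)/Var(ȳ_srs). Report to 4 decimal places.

Var(ȳ_str) = Σ Wₕ²(1−fₕ)sₕ²/nₕ with Wₕ = Nₕ/9434:
  Dept I: (4655/9434)²·(1−395/4655)·981000/395 = 553.36215
  Dept IV: (4779/9434)²·(1−585/4779)·554700/585 = 213.53841
  → Var(ȳ_str) = 766.90056.
Var(ȳ_srs) = (1 − 980/9434)·1818000/980 = 1662.3948.
deff = 766.90056 / 1662.3948 = 0.4613.

0.4613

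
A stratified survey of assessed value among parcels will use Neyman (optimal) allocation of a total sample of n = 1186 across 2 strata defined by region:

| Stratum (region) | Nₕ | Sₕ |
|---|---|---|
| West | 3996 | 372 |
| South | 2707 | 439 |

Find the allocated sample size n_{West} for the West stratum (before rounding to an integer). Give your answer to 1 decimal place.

659.1

Neyman allocation: nₕ = n·NₕSₕ / Σⱼ NⱼSⱼ.
Σ NⱼSⱼ = 3996·372 + 2707·439 = 2.674885 × 10^6.
n_{West} = 1186·3996·372 / (2.674885 × 10^6) = 659.1.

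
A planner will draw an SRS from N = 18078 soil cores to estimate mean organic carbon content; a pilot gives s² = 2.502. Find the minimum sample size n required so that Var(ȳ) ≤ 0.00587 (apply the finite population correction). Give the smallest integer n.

417

Without fpc, n₀ = s²/D = 2.502/0.00587 = 426.2351.
With fpc, (1 − n/N)·s²/n ≤ D requires n ≥ n₀/(1 + n₀/N) = 426.2351/(1 + 426.2351/18078) = 416.4170.
Rounding up, n = 417.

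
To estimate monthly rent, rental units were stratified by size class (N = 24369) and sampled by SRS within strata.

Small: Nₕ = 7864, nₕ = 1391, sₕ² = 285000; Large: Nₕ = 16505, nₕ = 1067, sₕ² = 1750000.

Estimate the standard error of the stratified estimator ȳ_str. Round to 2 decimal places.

26.86

Var(ȳ_str) = Σₕ Wₕ²(1 − fₕ)sₕ²/nₕ with Wₕ = Nₕ/N, N = 24369.
Small: Wₕ = 0.32270508; term = 0.32270508²·(1 − 0.17688199)·285000/1391 = 17.562706.
Large: Wₕ = 0.67729492; term = 0.67729492²·(1 − 0.06464708)·1750000/1067 = 703.72791.
Sum = 721.29062.
SE = √(721.29062) = 26.86.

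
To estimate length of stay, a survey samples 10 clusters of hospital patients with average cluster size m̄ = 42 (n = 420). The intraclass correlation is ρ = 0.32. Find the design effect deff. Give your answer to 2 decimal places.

deff = 1 + (42 − 1)·0.32 = 1 + 13.12 = 14.12.

14.12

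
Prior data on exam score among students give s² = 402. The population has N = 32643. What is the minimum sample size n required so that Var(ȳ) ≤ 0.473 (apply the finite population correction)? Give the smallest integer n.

829

Without fpc, n₀ = s²/D = 402/0.473 = 849.8943.
With fpc, (1 − n/N)·s²/n ≤ D requires n ≥ n₀/(1 + n₀/N) = 849.8943/(1 + 849.8943/32643) = 828.3279.
Rounding up, n = 829.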